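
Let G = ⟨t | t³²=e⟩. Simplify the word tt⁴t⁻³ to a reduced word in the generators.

Multiply left to right, reducing at each step:
  t · t⁴ = t⁵
  (t⁵) · t⁻³ = t²

Answer: t²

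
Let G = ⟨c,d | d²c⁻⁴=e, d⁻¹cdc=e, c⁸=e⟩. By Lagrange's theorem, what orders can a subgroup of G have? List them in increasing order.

|G| = 16 = 2⁴. By Lagrange's theorem the order of any subgroup divides 16; the divisors of 16 are 1, 2, 4, 8, 16.

Answer: 1, 2, 4, 8, 16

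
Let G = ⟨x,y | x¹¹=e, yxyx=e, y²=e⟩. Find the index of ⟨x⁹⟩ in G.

First find ord(x⁹) by computing successive powers:
  (x⁹)¹ = x⁹, (x⁹)² = x⁷, (x⁹)³ = x⁵, (x⁹)⁴ = x³, (x⁹)⁵ = x, (x⁹)⁶ = x¹⁰, (x⁹)⁷ = x⁸, (x⁹)⁸ = x⁶, (x⁹)⁹ = x⁴, (x⁹)¹⁰ = x², (x⁹)¹¹ = e.
So |⟨x⁹⟩| = ord(x⁹) = 11. With |G| = 22, by Lagrange [G : ⟨x⁹⟩] = 22/11 = 2.

Answer: 2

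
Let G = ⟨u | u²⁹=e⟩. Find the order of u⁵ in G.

Compute successive powers until reaching e:
  (u⁵)¹ = u⁵, (u⁵)² = u¹⁰, (u⁵)³ = u¹⁵, (u⁵)⁴ = u²⁰, (u⁵)⁵ = u²⁵, (u⁵)⁶ = u, (u⁵)⁷ = u⁶, (u⁵)⁸ = u¹¹, (u⁵)⁹ = u¹⁶, (u⁵)¹⁰ = u²¹, (u⁵)¹¹ = u²⁶, (u⁵)¹² = u², (u⁵)¹³ = u⁷, (u⁵)¹⁴ = u¹², (u⁵)¹⁵ = u¹⁷, (u⁵)¹⁶ = u²², (u⁵)¹⁷ = u²⁷, (u⁵)¹⁸ = u³, (u⁵)¹⁹ = u⁸, (u⁵)²⁰ = u¹³, (u⁵)²¹ = u¹⁸, (u⁵)²² = u²³, (u⁵)²³ = u²⁸, (u⁵)²⁴ = u⁴, (u⁵)²⁵ = u⁹, (u⁵)²⁶ = u¹⁴, (u⁵)²⁷ = u¹⁹, (u⁵)²⁸ = u²⁴, (u⁵)²⁹ = e.
The smallest positive k with (u⁵)ᵏ = e is 29.

Answer: 29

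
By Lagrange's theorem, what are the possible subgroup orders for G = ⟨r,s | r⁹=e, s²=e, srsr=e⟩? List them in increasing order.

|G| = 18 = 2 · 3². By Lagrange's theorem the order of any subgroup divides 18; the divisors of 18 are 1, 2, 3, 6, 9, 18.

Answer: 1, 2, 3, 6, 9, 18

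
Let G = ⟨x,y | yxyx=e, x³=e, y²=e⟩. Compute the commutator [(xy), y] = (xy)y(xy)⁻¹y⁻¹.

[(xy), y] = (xy)·y·(xy)⁻¹·y⁻¹.
  (xy) · y = x
  x · (xy) = x²y
  (x²y) · y = x²

Answer: x²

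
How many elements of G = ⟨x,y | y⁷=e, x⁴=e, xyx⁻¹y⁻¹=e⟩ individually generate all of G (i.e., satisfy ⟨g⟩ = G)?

G is cyclic of order 28. An element generates G iff its order is 28, and a cyclic group of order 28 has exactly φ(28) = 12 such elements.

Answer: 12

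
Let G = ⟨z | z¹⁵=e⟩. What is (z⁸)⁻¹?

The order of (z⁸) is 15 (smallest k with (z⁸)ᵏ = e), so (z⁸)⁻¹ = (z⁸)¹⁴ = z⁷.
Check: (z⁸) · (z⁷) → (z⁸) · z⁷ = e, giving e as required.

Answer: z⁷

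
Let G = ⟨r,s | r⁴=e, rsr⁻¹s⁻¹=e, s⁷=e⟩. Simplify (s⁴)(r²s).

Compute (s⁴) · (r²s) by multiplying left to right and reducing via the relations at each step:
  (s⁴) · r² = r²s⁴
  (r²s⁴) · s = r²s⁵

Answer: r²s⁵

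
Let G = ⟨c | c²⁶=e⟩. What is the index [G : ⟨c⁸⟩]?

First find ord(c⁸) by computing successive powers:
  (c⁸)¹ = c⁸, (c⁸)² = c¹⁶, (c⁸)³ = c²⁴, (c⁸)⁴ = c⁶, (c⁸)⁵ = c¹⁴, (c⁸)⁶ = c²², (c⁸)⁷ = c⁴, (c⁸)⁸ = c¹², (c⁸)⁹ = c²⁰, (c⁸)¹⁰ = c², (c⁸)¹¹ = c¹⁰, (c⁸)¹² = c¹⁸, (c⁸)¹³ = e.
So |⟨c⁸⟩| = ord(c⁸) = 13. With |G| = 26, by Lagrange [G : ⟨c⁸⟩] = 26/13 = 2.

Answer: 2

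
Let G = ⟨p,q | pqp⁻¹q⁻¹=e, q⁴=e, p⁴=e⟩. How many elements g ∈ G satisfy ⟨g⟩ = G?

⟨g⟩ = G would require ord(g) = |G| = 16, but the maximum element order in G is 4 < 16. So G is not cyclic and no single element generates it: the count is 0.

Answer: 0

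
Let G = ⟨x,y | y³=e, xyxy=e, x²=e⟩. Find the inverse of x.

The order of x is 2 (smallest k with xᵏ = e), so x⁻¹ = x¹ = x.
Check: x · x → x · x = e, giving e as required.

Answer: x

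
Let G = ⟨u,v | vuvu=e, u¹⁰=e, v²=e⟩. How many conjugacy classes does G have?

The conjugacy classes (representative and size) are:
  [e] (size 1), [u] (size 2), [u²] (size 2), [u³] (size 2), [u⁴] (size 2), [u⁵] (size 1), [u²v] (size 5), [u³v] (size 5).
Class equation: 1 + 2 + 2 + 2 + 2 + 1 + 5 + 5 = 20 = |G|. So G has 8 conjugacy classes.

Answer: 8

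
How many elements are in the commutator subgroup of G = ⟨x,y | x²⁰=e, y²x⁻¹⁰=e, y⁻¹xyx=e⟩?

G' = [G, G] is generated by all commutators. The generator-pair commutators are: [x, y] = x².
The subgroup they normally generate is {e, x², x⁴, x⁶, x⁸, x¹⁰, x¹², x¹⁴, x¹⁶, x¹⁸}, of order 10.
Check: |G/G'| = 40/10 = 4 is the order of the abelianisation.

Answer: 10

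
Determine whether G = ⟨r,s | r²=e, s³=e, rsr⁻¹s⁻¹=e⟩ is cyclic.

|G| = 6. The element rs has order 6 (its powers give 6 distinct elements), so ⟨rs⟩ = G and G is cyclic.

Answer: Yes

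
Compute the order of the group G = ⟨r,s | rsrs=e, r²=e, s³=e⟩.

Enumerate words in the generators, reducing via the relations: the distinct elements are
  {e, r, s, rs, s², rs²}.
No further products give new elements, so |G| = 6.

Answer: 6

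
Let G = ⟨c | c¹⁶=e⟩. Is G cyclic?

|G| = 16. The element c has order 16 (its powers give 16 distinct elements), so ⟨c⟩ = G and G is cyclic.

Answer: Yes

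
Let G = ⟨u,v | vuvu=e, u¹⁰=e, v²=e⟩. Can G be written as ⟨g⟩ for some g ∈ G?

Every cyclic group is abelian. But u·v = uv while v·u = u⁹v, so u·v ≠ v·u and G is not abelian. Hence G is not cyclic.

Answer: No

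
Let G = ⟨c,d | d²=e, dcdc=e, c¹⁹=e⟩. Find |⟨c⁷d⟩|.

|⟨c⁷d⟩| equals the order of c⁷d. Compute successive powers until reaching e:
  (c⁷d)¹ = c⁷d, (c⁷d)² = e.
The smallest positive k with (c⁷d)ᵏ = e is 2, so |⟨c⁷d⟩| = 2.

Answer: 2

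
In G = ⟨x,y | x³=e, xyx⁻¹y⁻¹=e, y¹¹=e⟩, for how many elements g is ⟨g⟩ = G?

G is cyclic of order 33. An element generates G iff its order is 33, and a cyclic group of order 33 has exactly φ(33) = 20 such elements.

Answer: 20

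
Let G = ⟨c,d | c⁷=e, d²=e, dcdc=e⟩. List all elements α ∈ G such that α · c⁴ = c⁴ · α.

⟨c⁴⟩ ⊆ C_G(c⁴) since powers of c⁴ commute with c⁴; so |C_G(c⁴)| ≥ |⟨c⁴⟩| = 7.
By orbit–stabilizer, |C_G(c⁴)| = |G| / |conj. class of c⁴| = 14 / 2 = 7.
The 7 elements commuting with c⁴ are {e, c, c², c³, c⁴, c⁵, c⁶}.

Answer: {e, c, c², c³, c⁴, c⁵, c⁶}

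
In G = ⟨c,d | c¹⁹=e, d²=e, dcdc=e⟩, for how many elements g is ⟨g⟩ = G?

⟨g⟩ = G would require ord(g) = |G| = 38, but the maximum element order in G is 19 < 38. So G is not cyclic and no single element generates it: the count is 0.

Answer: 0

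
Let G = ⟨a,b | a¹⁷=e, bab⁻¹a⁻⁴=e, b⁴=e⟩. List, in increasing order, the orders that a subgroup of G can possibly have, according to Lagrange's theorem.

|G| = 68 = 2² · 17. By Lagrange's theorem the order of any subgroup divides 68; the divisors of 68 are 1, 2, 4, 17, 34, 68.

Answer: 1, 2, 4, 17, 34, 68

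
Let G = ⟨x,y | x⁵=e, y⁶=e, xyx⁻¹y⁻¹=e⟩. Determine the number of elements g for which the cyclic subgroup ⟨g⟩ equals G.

G is cyclic of order 30. An element generates G iff its order is 30, and a cyclic group of order 30 has exactly φ(30) = 8 such elements.

Answer: 8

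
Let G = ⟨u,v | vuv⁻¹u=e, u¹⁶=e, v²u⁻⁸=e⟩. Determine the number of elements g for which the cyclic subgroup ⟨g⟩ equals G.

⟨g⟩ = G would require ord(g) = |G| = 32, but the maximum element order in G is 16 < 32. So G is not cyclic and no single element generates it: the count is 0.

Answer: 0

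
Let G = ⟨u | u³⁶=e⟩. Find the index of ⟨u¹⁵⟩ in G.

First find ord(u¹⁵) by computing successive powers:
  (u¹⁵)¹ = u¹⁵, (u¹⁵)² = u³⁰, (u¹⁵)³ = u⁹, (u¹⁵)⁴ = u²⁴, (u¹⁵)⁵ = u³, (u¹⁵)⁶ = u¹⁸, (u¹⁵)⁷ = u³³, (u¹⁵)⁸ = u¹², (u¹⁵)⁹ = u²⁷, (u¹⁵)¹⁰ = u⁶, (u¹⁵)¹¹ = u²¹, (u¹⁵)¹² = e.
So |⟨u¹⁵⟩| = ord(u¹⁵) = 12. With |G| = 36, by Lagrange [G : ⟨u¹⁵⟩] = 36/12 = 3.

Answer: 3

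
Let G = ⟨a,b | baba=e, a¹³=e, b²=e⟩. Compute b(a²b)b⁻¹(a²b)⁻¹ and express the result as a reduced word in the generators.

[b, (a²b)] = b·(a²b)·b⁻¹·(a²b)⁻¹.
  b · (a²b) = a¹¹
  (a¹¹) · b = a¹¹b
  (a¹¹b) · (a²b) = a⁹

Answer: a⁹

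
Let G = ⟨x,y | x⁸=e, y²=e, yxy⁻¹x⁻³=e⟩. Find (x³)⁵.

Compute successive powers of (x³), reducing at each step:
  (x³)²: (x³) · x³ = x⁶
  (x³)³: (x⁶) · x³ = x
  (x³)⁴: x · x³ = x⁴
  (x³)⁵: (x⁴) · x³ = x⁷

Answer: x⁷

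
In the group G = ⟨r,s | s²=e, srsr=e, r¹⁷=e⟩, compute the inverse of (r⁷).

The order of (r⁷) is 17 (smallest k with (r⁷)ᵏ = e), so (r⁷)⁻¹ = (r⁷)¹⁶ = r¹⁰.
Check: (r⁷) · (r¹⁰) → (r⁷) · r¹⁰ = e, giving e as required.

Answer: r¹⁰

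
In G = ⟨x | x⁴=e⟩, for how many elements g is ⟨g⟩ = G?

G is cyclic of order 4. An element generates G iff its order is 4, and a cyclic group of order 4 has exactly φ(4) = 2 such elements.

Answer: 2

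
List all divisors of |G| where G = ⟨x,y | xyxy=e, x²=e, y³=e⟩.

|G| = 6 = 2 · 3. By Lagrange's theorem the order of any subgroup divides 6; the divisors of 6 are 1, 2, 3, 6.

Answer: 1, 2, 3, 6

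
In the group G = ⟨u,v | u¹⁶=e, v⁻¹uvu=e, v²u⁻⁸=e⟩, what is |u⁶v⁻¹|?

Compute successive powers until reaching e:
  (u⁶v⁻¹)¹ = u⁶v⁻¹, (u⁶v⁻¹)² = u⁸, (u⁶v⁻¹)³ = u⁶v, (u⁶v⁻¹)⁴ = e.
The smallest positive k with (u⁶v⁻¹)ᵏ = e is 4.

Answer: 4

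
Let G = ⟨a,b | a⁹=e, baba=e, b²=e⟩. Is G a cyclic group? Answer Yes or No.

Every cyclic group is abelian. But a·b = ab while b·a = a⁸b, so a·b ≠ b·a and G is not abelian. Hence G is not cyclic.

Answer: No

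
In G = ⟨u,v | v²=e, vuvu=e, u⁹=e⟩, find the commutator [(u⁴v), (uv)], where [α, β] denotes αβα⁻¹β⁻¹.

[(u⁴v), (uv)] = (u⁴v)·(uv)·(u⁴v)⁻¹·(uv)⁻¹.
  (u⁴v) · (uv) = u³
  (u³) · (u⁴v) = u⁷v
  (u⁷v) · (uv) = u⁶

Answer: u⁶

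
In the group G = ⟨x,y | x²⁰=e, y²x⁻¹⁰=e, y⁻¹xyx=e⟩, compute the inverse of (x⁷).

The order of (x⁷) is 20 (smallest k with (x⁷)ᵏ = e), so (x⁷)⁻¹ = (x⁷)¹⁹ = x¹³.
Check: (x⁷) · (x¹³) → (x⁷) · x¹³ = e, giving e as required.

Answer: x¹³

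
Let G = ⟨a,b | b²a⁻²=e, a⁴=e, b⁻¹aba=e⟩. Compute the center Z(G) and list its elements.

An element z ∈ Z(G) iff z commutes with every generator.
For example a² is central: (a²)·a = a³ = a·(a²); (a²)·b = b⁻¹ = b·(a²).
Whereas a ∉ Z(G) since a·b = ab ≠ ab⁻¹ = b·a.
Checking each of the 8 elements this way gives Z(G) = {e, a²}, of order 2.

Answer: {e, a²}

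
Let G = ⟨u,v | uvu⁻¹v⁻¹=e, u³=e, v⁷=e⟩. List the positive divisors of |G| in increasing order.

|G| = 21 = 3 · 7. By Lagrange's theorem the order of any subgroup divides 21; the divisors of 21 are 1, 3, 7, 21.

Answer: 1, 3, 7, 21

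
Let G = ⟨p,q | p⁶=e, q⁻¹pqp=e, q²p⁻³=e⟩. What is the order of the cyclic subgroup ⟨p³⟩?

|⟨p³⟩| equals the order of p³. Compute successive powers until reaching e:
  (p³)¹ = p³, (p³)² = e.
The smallest positive k with (p³)ᵏ = e is 2, so |⟨p³⟩| = 2.

Answer: 2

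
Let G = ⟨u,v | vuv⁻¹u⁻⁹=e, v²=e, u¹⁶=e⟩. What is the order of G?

Enumerate words in the generators, reducing via the relations: the distinct elements are
  {e, u, v, uv, u², u³, u⁴, u⁵, u⁶, u⁷, u⁸, u⁹, u²v, u³v, u¹², u¹³, u¹¹, u¹⁰, u¹⁴, u¹⁵, u⁴v, u⁵v, u⁶v, u⁷v, u⁸v, u⁹v, u¹²v, u¹³v, u¹¹v, u¹⁰v, u¹⁴v, u¹⁵v}.
No further products give new elements, so |G| = 32.

Answer: 32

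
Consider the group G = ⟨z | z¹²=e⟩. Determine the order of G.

G is generated by a single element, so G is cyclic. The relator gives z¹² = e and no smaller power is forced to be e, so the 12 powers {e, z, z², z³, z⁴, z⁵, z⁶, z⁷, z⁸, z⁹, z¹¹, z¹⁰} are distinct. Hence |G| = 12.

Answer: 12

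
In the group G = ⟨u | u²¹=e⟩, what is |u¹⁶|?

Compute successive powers until reaching e:
  (u¹⁶)¹ = u¹⁶, (u¹⁶)² = u¹¹, (u¹⁶)³ = u⁶, (u¹⁶)⁴ = u, (u¹⁶)⁵ = u¹⁷, (u¹⁶)⁶ = u¹², (u¹⁶)⁷ = u⁷, (u¹⁶)⁸ = u², (u¹⁶)⁹ = u¹⁸, (u¹⁶)¹⁰ = u¹³, (u¹⁶)¹¹ = u⁸, (u¹⁶)¹² = u³, (u¹⁶)¹³ = u¹⁹, (u¹⁶)¹⁴ = u¹⁴, (u¹⁶)¹⁵ = u⁹, (u¹⁶)¹⁶ = u⁴, (u¹⁶)¹⁷ = u²⁰, (u¹⁶)¹⁸ = u¹⁵, (u¹⁶)¹⁹ = u¹⁰, (u¹⁶)²⁰ = u⁵, (u¹⁶)²¹ = e.
The smallest positive k with (u¹⁶)ᵏ = e is 21.

Answer: 21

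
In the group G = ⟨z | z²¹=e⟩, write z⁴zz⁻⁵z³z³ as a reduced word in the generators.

Multiply left to right, reducing at each step:
  (z⁴) · z = z⁵
  (z⁵) · z⁻⁵ = e
  e · z³ = z³
  (z³) · z³ = z⁶

Answer: z⁶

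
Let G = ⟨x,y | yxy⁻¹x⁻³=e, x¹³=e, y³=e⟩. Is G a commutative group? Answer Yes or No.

x·y = xy but y·x = x³y, so x·y ≠ y·x and G is not abelian.

Answer: No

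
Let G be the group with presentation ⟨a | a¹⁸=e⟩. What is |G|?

G is generated by a single element, so G is cyclic. The relator gives a¹⁸ = e and no smaller power is forced to be e, so the 18 powers {a, e, a², a³, a⁴, a⁵, a⁶, a⁷, a⁸, a⁹, a¹², a¹³, a¹¹, a¹⁰, a¹⁴, a¹⁵, a¹⁶, a¹⁷} are distinct. Hence |G| = 18.

Answer: 18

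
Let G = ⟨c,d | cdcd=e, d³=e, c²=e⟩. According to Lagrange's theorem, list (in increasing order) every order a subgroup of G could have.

|G| = 6 = 2 · 3. By Lagrange's theorem the order of any subgroup divides 6; the divisors of 6 are 1, 2, 3, 6.

Answer: 1, 2, 3, 6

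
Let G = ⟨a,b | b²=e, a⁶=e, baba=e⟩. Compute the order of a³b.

Compute successive powers until reaching e:
  (a³b)¹ = a³b, (a³b)² = e.
The smallest positive k with (a³b)ᵏ = e is 2.

Answer: 2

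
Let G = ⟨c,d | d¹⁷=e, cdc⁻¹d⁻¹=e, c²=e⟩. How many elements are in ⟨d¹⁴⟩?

|⟨d¹⁴⟩| equals the order of d¹⁴. Compute successive powers until reaching e:
  (d¹⁴)¹ = d¹⁴, (d¹⁴)² = d¹¹, (d¹⁴)³ = d⁸, (d¹⁴)⁴ = d⁵, (d¹⁴)⁵ = d², (d¹⁴)⁶ = d¹⁶, (d¹⁴)⁷ = d¹³, (d¹⁴)⁸ = d¹⁰, (d¹⁴)⁹ = d⁷, (d¹⁴)¹⁰ = d⁴, (d¹⁴)¹¹ = d, (d¹⁴)¹² = d¹⁵, (d¹⁴)¹³ = d¹², (d¹⁴)¹⁴ = d⁹, (d¹⁴)¹⁵ = d⁶, (d¹⁴)¹⁶ = d³, (d¹⁴)¹⁷ = e.
The smallest positive k with (d¹⁴)ᵏ = e is 17, so |⟨d¹⁴⟩| = 17.

Answer: 17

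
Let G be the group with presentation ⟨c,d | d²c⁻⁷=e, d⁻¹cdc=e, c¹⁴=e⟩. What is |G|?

Enumerate words in the generators, reducing via the relations: the distinct elements are
  {c, d, e, cd, c², c³, c⁴, c⁵, c⁶, c⁷, c⁸, c⁹, c²d, c³d, c¹², c¹³, c¹¹, c¹⁰, c⁴d, c⁵d, c⁶d, d⁻¹, cd⁻¹, c²d⁻¹, c³d⁻¹, c⁴d⁻¹, c⁵d⁻¹, c⁶d⁻¹}.
No further products give new elements, so |G| = 28.

Answer: 28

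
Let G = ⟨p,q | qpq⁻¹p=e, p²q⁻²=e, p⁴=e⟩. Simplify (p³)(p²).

Compute (p³) · (p²) by multiplying left to right and reducing via the relations at each step:
  (p³) · p² = p

Answer: p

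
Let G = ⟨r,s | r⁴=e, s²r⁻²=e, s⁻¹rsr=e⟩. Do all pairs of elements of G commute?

r·s = rs but s·r = rs⁻¹, so r·s ≠ s·r and G is not abelian.

Answer: No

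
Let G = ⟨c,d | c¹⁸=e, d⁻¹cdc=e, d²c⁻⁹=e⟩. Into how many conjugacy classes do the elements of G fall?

The conjugacy classes (representative and size) are:
  [e] (size 1), [c¹⁷] (size 2), [c¹⁶] (size 2), [c³] (size 2), [c¹⁴] (size 2), [c¹³] (size 2), [c¹²] (size 2), [c¹¹] (size 2), [c¹⁰] (size 2), [c⁹] (size 1), [c⁸d] (size 9), [cd] (size 9).
Class equation: 1 + 2 + 2 + 2 + 2 + 2 + 2 + 2 + 2 + 1 + 9 + 9 = 36 = |G|. So G has 12 conjugacy classes.

Answer: 12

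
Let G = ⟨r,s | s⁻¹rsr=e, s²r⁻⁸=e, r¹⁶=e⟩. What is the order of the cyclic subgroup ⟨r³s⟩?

|⟨r³s⟩| equals the order of r³s. Compute successive powers until reaching e:
  (r³s)¹ = r³s, (r³s)² = r⁸, (r³s)³ = r³s⁻¹, (r³s)⁴ = e.
The smallest positive k with (r³s)ᵏ = e is 4, so |⟨r³s⟩| = 4.

Answer: 4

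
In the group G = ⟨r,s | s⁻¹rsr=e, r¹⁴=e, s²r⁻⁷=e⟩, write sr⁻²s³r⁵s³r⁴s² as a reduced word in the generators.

Multiply left to right, reducing at each step:
  s · r⁻² = r²s
  (r²s) · s³ = r²
  (r²) · r⁵ = r⁷
  (r⁷) · s³ = s
  s · r⁴ = r³s⁻¹
  (r³s⁻¹) · s² = r³s

Answer: r³s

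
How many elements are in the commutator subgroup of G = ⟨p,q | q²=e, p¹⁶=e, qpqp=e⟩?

G' = [G, G] is generated by all commutators. The generator-pair commutators are: [p, q] = p².
The subgroup they normally generate is {e, p², p⁴, p⁶, p⁸, p¹⁰, p¹², p¹⁴}, of order 8.
Check: |G/G'| = 32/8 = 4 is the order of the abelianisation.

Answer: 8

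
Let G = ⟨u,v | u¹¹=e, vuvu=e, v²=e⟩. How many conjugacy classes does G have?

The conjugacy classes (representative and size) are:
  [e] (size 1), [u¹⁰] (size 2), [u²] (size 2), [u³] (size 2), [u⁷] (size 2), [u⁶] (size 2), [u²v] (size 11).
Class equation: 1 + 2 + 2 + 2 + 2 + 2 + 11 = 22 = |G|. So G has 7 conjugacy classes.

Answer: 7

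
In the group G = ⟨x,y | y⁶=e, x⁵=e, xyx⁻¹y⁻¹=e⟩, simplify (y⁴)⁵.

Compute successive powers of (y⁴), reducing at each step:
  (y⁴)²: (y⁴) · y⁴ = y²
  (y⁴)³: (y²) · y⁴ = e
  (y⁴)⁴: e · y⁴ = y⁴
  (y⁴)⁵: (y⁴) · y⁴ = y²

Answer: y²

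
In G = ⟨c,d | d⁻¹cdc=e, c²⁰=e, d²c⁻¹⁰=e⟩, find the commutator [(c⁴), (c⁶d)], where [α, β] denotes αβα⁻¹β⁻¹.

[(c⁴), (c⁶d)] = (c⁴)·(c⁶d)·(c⁴)⁻¹·(c⁶d)⁻¹.
  (c⁴) · (c⁶d) = d⁻¹
  (d⁻¹) · (c¹⁶) = c⁴d⁻¹
  (c⁴d⁻¹) · (c⁶d⁻¹) = c⁸

Answer: c⁸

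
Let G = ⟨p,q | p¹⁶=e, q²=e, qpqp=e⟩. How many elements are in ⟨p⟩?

|⟨p⟩| equals the order of p. Compute successive powers until reaching e:
  p¹ = p, p² = p², p³ = p³, p⁴ = p⁴, p⁵ = p⁵, p⁶ = p⁶, p⁷ = p⁷, p⁸ = p⁸, p⁹ = p⁹, p¹⁰ = p¹⁰, p¹¹ = p¹¹, p¹² = p¹², p¹³ = p¹³, p¹⁴ = p¹⁴, p¹⁵ = p¹⁵, p¹⁶ = e.
The smallest positive k with pᵏ = e is 16, so |⟨p⟩| = 16.

Answer: 16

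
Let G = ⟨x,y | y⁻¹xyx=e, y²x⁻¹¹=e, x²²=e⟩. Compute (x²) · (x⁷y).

Compute (x²) · (x⁷y) by multiplying left to right and reducing via the relations at each step:
  (x²) · x⁷ = x⁹
  (x⁹) · y = x⁹y

Answer: x⁹y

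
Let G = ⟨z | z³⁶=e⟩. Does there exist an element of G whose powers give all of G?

|G| = 36. The element z has order 36 (its powers give 36 distinct elements), so ⟨z⟩ = G and G is cyclic.

Answer: Yes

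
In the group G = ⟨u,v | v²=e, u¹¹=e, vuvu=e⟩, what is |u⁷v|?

Compute successive powers until reaching e:
  (u⁷v)¹ = u⁷v, (u⁷v)² = e.
The smallest positive k with (u⁷v)ᵏ = e is 2.

Answer: 2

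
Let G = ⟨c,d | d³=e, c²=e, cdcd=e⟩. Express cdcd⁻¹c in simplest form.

Multiply left to right, reducing at each step:
  c · d = cd
  (cd) · c = d²
  (d²) · d⁻¹ = d
  d · c = cd²

Answer: cd²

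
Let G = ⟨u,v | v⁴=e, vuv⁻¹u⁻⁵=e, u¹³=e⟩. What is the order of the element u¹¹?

Compute successive powers until reaching e:
  (u¹¹)¹ = u¹¹, (u¹¹)² = u⁹, (u¹¹)³ = u⁷, (u¹¹)⁴ = u⁵, (u¹¹)⁵ = u³, (u¹¹)⁶ = u, (u¹¹)⁷ = u¹², (u¹¹)⁸ = u¹⁰, (u¹¹)⁹ = u⁸, (u¹¹)¹⁰ = u⁶, (u¹¹)¹¹ = u⁴, (u¹¹)¹² = u², (u¹¹)¹³ = e.
The smallest positive k with (u¹¹)ᵏ = e is 13.

Answer: 13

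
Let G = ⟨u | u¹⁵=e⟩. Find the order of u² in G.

Compute successive powers until reaching e:
  (u²)¹ = u², (u²)² = u⁴, (u²)³ = u⁶, (u²)⁴ = u⁸, (u²)⁵ = u¹⁰, (u²)⁶ = u¹², (u²)⁷ = u¹⁴, (u²)⁸ = u, (u²)⁹ = u³, (u²)¹⁰ = u⁵, (u²)¹¹ = u⁷, (u²)¹² = u⁹, (u²)¹³ = u¹¹, (u²)¹⁴ = u¹³, (u²)¹⁵ = e.
The smallest positive k with (u²)ᵏ = e is 15.

Answer: 15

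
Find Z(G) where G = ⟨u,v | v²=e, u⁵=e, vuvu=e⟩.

An element z ∈ Z(G) iff z commutes with every generator.
For example e is central: e·u = u = u·e; e·v = v = v·e.
Whereas u ∉ Z(G) since u·v = uv ≠ u⁴v = v·u.
Checking each of the 10 elements this way gives Z(G) = {e}, of order 1.

Answer: {e}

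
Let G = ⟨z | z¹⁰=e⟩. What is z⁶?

Compute successive powers of z, reducing at each step:
  z²: z · z = z²
  z³: (z²) · z = z³
  z⁴: (z³) · z = z⁴
  z⁵: (z⁴) · z = z⁵
  z⁶: (z⁵) · z = z⁶

Answer: z⁶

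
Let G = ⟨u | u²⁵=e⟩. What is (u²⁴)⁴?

Compute successive powers of (u²⁴), reducing at each step:
  (u²⁴)²: (u²⁴) · u²⁴ = u²³
  (u²⁴)³: (u²³) · u²⁴ = u²²
  (u²⁴)⁴: (u²²) · u²⁴ = u²¹

Answer: u²¹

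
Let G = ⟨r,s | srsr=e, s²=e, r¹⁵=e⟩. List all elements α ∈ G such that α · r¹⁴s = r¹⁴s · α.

⟨r¹⁴s⟩ ⊆ C_G(r¹⁴s) since powers of r¹⁴s commute with r¹⁴s; so |C_G(r¹⁴s)| ≥ |⟨r¹⁴s⟩| = 2.
By orbit–stabilizer, |C_G(r¹⁴s)| = |G| / |conj. class of r¹⁴s| = 30 / 15 = 2.
The 2 elements commuting with r¹⁴s are {e, r¹⁴s}.

Answer: {e, r¹⁴s}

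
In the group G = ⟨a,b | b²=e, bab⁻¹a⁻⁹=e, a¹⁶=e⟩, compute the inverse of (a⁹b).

The order of (a⁹b) is 16 (smallest k with (a⁹b)ᵏ = e), so (a⁹b)⁻¹ = (a⁹b)¹⁵ = a¹⁵b.
Check: (a⁹b) · (a¹⁵b) → (a⁹b) · a¹⁵ = b;   b · b = e, giving e as required.

Answer: a¹⁵b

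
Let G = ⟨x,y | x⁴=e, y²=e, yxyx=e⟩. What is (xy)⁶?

Compute successive powers of (xy), reducing at each step:
  (xy)²: (xy) · x = y;   y · y = e
  (xy)³: e · x = x;   x · y = xy
  (xy)⁴: (xy) · x = y;   y · y = e
  (xy)⁵: e · x = x;   x · y = xy
  (xy)⁶: (xy) · x = y;   y · y = e

Answer: e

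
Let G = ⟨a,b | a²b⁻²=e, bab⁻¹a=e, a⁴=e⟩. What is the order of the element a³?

Compute successive powers until reaching e:
  (a³)¹ = a³, (a³)² = a², (a³)³ = a, (a³)⁴ = e.
The smallest positive k with (a³)ᵏ = e is 4.

Answer: 4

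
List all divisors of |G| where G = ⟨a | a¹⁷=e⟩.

|G| = 17 = 17. By Lagrange's theorem the order of any subgroup divides 17; the divisors of 17 are 1, 17.

Answer: 1, 17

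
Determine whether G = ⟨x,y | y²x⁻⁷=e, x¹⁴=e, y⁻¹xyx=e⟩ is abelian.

x·y = xy but y·x = x⁶y⁻¹, so x·y ≠ y·x and G is not abelian.

Answer: No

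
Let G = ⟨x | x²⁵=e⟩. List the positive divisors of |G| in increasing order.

|G| = 25 = 5². By Lagrange's theorem the order of any subgroup divides 25; the divisors of 25 are 1, 5, 25.

Answer: 1, 5, 25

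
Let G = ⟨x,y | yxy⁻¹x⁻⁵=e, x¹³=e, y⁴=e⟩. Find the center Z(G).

An element z ∈ Z(G) iff z commutes with every generator.
For example e is central: e·x = x = x·e; e·y = y = y·e.
Whereas x ∉ Z(G) since x·y = xy ≠ x⁵y = y·x.
Checking each of the 52 elements this way gives Z(G) = {e}, of order 1.

Answer: {e}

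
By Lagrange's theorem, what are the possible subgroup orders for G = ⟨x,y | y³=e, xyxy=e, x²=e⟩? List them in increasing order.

|G| = 6 = 2 · 3. By Lagrange's theorem the order of any subgroup divides 6; the divisors of 6 are 1, 2, 3, 6.

Answer: 1, 2, 3, 6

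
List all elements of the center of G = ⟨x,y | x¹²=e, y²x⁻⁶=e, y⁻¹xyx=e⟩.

An element z ∈ Z(G) iff z commutes with every generator.
For example x⁶ is central: (x⁶)·x = x⁷ = x·(x⁶); (x⁶)·y = y⁻¹ = y·(x⁶).
Whereas x ∉ Z(G) since x·y = xy ≠ x⁵y⁻¹ = y·x.
Checking each of the 24 elements this way gives Z(G) = {e, x⁶}, of order 2.

Answer: {e, x⁶}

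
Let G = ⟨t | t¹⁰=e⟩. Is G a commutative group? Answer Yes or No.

G has a single generator, so G is cyclic and hence abelian.

Answer: Yes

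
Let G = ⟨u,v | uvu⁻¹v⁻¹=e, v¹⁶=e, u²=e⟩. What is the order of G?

Enumerate words in the generators, reducing via the relations: the distinct elements are
  {e, u, v, uv, v², v³, v⁴, v⁵, v⁶, v⁷, v⁸, v⁹, uv², uv³, uv⁴, uv⁵, uv⁶, uv⁷, uv⁸, uv⁹, v¹², v¹³, v¹¹, v¹⁰, v¹⁴, v¹⁵, uv¹², uv¹³, uv¹¹, uv¹⁰, uv¹⁴, uv¹⁵}.
No further products give new elements, so |G| = 32.

Answer: 32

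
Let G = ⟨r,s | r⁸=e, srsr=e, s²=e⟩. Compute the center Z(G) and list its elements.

An element z ∈ Z(G) iff z commutes with every generator.
For example r⁴ is central: (r⁴)·r = r⁵ = r·(r⁴); (r⁴)·s = r⁴s = s·(r⁴).
Whereas r ∉ Z(G) since r·s = rs ≠ r⁷s = s·r.
Checking each of the 16 elements this way gives Z(G) = {e, r⁴}, of order 2.

Answer: {e, r⁴}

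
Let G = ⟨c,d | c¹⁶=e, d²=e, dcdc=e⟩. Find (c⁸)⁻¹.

The order of (c⁸) is 2 (smallest k with (c⁸)ᵏ = e), so (c⁸)⁻¹ = (c⁸)¹ = c⁸.
Check: (c⁸) · (c⁸) → (c⁸) · c⁸ = e, giving e as required.

Answer: c⁸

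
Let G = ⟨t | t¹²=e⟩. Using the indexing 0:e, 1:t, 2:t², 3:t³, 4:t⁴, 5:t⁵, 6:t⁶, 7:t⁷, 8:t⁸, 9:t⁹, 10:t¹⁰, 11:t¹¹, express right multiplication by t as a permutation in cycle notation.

(0 1 2 3 4 5 6 7 8 9 10 11)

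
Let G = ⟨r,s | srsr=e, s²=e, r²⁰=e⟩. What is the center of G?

An element z ∈ Z(G) iff z commutes with every generator.
For example r¹⁰ is central: (r¹⁰)·r = r¹¹ = r·(r¹⁰); (r¹⁰)·s = r¹⁰s = s·(r¹⁰).
Whereas r ∉ Z(G) since r·s = rs ≠ r¹⁹s = s·r.
Checking each of the 40 elements this way gives Z(G) = {e, r¹⁰}, of order 2.

Answer: {e, r¹⁰}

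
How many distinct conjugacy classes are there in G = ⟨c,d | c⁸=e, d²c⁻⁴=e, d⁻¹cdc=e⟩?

The conjugacy classes (representative and size) are:
  [e] (size 1), [c⁷] (size 2), [c⁶] (size 2), [c³] (size 2), [c⁴] (size 1), [c²d⁻¹] (size 4), [c³d⁻¹] (size 4).
Class equation: 1 + 2 + 2 + 2 + 1 + 4 + 4 = 16 = |G|. So G has 7 conjugacy classes.

Answer: 7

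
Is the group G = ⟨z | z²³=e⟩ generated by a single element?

|G| = 23. The element z has order 23 (its powers give 23 distinct elements), so ⟨z⟩ = G and G is cyclic.

Answer: Yes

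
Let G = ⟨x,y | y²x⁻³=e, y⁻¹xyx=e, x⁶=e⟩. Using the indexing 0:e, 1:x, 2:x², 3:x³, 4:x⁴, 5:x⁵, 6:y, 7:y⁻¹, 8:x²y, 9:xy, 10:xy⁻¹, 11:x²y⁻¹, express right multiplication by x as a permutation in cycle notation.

(0 1 2 3 4 5)(6 11 10 7 8 9)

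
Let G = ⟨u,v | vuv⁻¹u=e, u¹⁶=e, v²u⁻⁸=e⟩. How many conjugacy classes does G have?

The conjugacy classes (representative and size) are:
  [e] (size 1), [u] (size 2), [u¹⁴] (size 2), [u¹³] (size 2), [u¹²] (size 2), [u⁵] (size 2), [u¹⁰] (size 2), [u⁷] (size 2), [u⁸] (size 1), [v⁻¹] (size 8), [u⁷v⁻¹] (size 8).
Class equation: 1 + 2 + 2 + 2 + 2 + 2 + 2 + 2 + 1 + 8 + 8 = 32 = |G|. So G has 11 conjugacy classes.

Answer: 11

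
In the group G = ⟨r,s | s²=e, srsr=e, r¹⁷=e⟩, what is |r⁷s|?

Compute successive powers until reaching e:
  (r⁷s)¹ = r⁷s, (r⁷s)² = e.
The smallest positive k with (r⁷s)ᵏ = e is 2.

Answer: 2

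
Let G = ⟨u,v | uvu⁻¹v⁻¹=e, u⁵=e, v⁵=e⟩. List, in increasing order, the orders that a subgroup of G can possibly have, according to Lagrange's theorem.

|G| = 25 = 5². By Lagrange's theorem the order of any subgroup divides 25; the divisors of 25 are 1, 5, 25.

Answer: 1, 5, 25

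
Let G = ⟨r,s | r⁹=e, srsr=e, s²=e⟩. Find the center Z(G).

An element z ∈ Z(G) iff z commutes with every generator.
For example e is central: e·r = r = r·e; e·s = s = s·e.
Whereas r ∉ Z(G) since r·s = rs ≠ r⁸s = s·r.
Checking each of the 18 elements this way gives Z(G) = {e}, of order 1.

Answer: {e}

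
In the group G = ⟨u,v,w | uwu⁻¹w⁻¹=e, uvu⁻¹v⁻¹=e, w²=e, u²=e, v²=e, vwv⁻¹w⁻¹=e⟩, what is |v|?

Compute successive powers until reaching e:
  v¹ = v, v² = e.
The smallest positive k with vᵏ = e is 2.

Answer: 2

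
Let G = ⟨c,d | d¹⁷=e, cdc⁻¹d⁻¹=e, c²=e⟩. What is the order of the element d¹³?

Compute successive powers until reaching e:
  (d¹³)¹ = d¹³, (d¹³)² = d⁹, (d¹³)³ = d⁵, (d¹³)⁴ = d, (d¹³)⁵ = d¹⁴, (d¹³)⁶ = d¹⁰, (d¹³)⁷ = d⁶, (d¹³)⁸ = d², (d¹³)⁹ = d¹⁵, (d¹³)¹⁰ = d¹¹, (d¹³)¹¹ = d⁷, (d¹³)¹² = d³, (d¹³)¹³ = d¹⁶, (d¹³)¹⁴ = d¹², (d¹³)¹⁵ = d⁸, (d¹³)¹⁶ = d⁴, (d¹³)¹⁷ = e.
The smallest positive k with (d¹³)ᵏ = e is 17.

Answer: 17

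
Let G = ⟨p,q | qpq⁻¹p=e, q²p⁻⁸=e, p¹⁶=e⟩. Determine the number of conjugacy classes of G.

The conjugacy classes (representative and size) are:
  [e] (size 1), [p] (size 2), [p¹⁴] (size 2), [p¹³] (size 2), [p¹²] (size 2), [p⁵] (size 2), [p¹⁰] (size 2), [p⁷] (size 2), [p⁸] (size 1), [q⁻¹] (size 8), [p⁷q⁻¹] (size 8).
Class equation: 1 + 2 + 2 + 2 + 2 + 2 + 2 + 2 + 1 + 8 + 8 = 32 = |G|. So G has 11 conjugacy classes.

Answer: 11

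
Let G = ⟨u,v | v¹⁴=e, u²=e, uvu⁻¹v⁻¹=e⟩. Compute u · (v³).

Compute u · (v³) by multiplying left to right and reducing via the relations at each step:
  u · v³ = uv³

Answer: uv³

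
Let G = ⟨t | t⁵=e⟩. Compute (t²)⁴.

Compute successive powers of (t²), reducing at each step:
  (t²)²: (t²) · t² = t⁴
  (t²)³: (t⁴) · t² = t
  (t²)⁴: t · t² = t³

Answer: t³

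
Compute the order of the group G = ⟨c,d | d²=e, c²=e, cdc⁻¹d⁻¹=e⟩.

Enumerate words in the generators, reducing via the relations: the distinct elements are
  {c, d, e, cd}.
No further products give new elements, so |G| = 4.

Answer: 4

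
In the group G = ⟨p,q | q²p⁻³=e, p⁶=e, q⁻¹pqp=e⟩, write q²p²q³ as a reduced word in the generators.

Multiply left to right, reducing at each step:
  (p³) · p² = p⁵
  (p⁵) · q³ = p²q

Answer: p²q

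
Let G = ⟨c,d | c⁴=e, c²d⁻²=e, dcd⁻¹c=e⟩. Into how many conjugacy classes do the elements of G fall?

The conjugacy classes (representative and size) are:
  [e] (size 1), [c³] (size 2), [c²] (size 1), [d⁻¹] (size 2), [cd] (size 2).
Class equation: 1 + 2 + 1 + 2 + 2 = 8 = |G|. So G has 5 conjugacy classes.

Answer: 5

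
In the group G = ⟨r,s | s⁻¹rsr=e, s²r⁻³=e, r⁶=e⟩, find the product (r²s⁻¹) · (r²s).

Compute (r²s⁻¹) · (r²s) by multiplying left to right and reducing via the relations at each step:
  (r²s⁻¹) · r² = s⁻¹
  (s⁻¹) · s = e

Answer: e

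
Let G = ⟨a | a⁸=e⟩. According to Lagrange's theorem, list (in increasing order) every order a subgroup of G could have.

|G| = 8 = 2³. By Lagrange's theorem the order of any subgroup divides 8; the divisors of 8 are 1, 2, 4, 8.

Answer: 1, 2, 4, 8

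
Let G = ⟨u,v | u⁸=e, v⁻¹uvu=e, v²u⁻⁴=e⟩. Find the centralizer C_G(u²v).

⟨u²v⟩ ⊆ C_G(u²v) since powers of u²v commute with u²v; so |C_G(u²v)| ≥ |⟨u²v⟩| = 4.
By orbit–stabilizer, |C_G(u²v)| = |G| / |conj. class of u²v| = 16 / 4 = 4.
The 4 elements commuting with u²v are {e, u⁴, u²v, u²v⁻¹}.

Answer: {e, u⁴, u²v, u²v⁻¹}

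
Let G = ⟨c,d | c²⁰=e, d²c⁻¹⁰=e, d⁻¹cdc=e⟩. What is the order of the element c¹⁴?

Compute successive powers until reaching e:
  (c¹⁴)¹ = c¹⁴, (c¹⁴)² = c⁸, (c¹⁴)³ = c², (c¹⁴)⁴ = c¹⁶, (c¹⁴)⁵ = c¹⁰, (c¹⁴)⁶ = c⁴, (c¹⁴)⁷ = c¹⁸, (c¹⁴)⁸ = c¹², (c¹⁴)⁹ = c⁶, (c¹⁴)¹⁰ = e.
The smallest positive k with (c¹⁴)ᵏ = e is 10.

Answer: 10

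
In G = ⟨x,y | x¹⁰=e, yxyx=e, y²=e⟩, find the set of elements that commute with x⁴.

⟨x⁴⟩ ⊆ C_G(x⁴) since powers of x⁴ commute with x⁴; so |C_G(x⁴)| ≥ |⟨x⁴⟩| = 5.
By orbit–stabilizer, |C_G(x⁴)| = |G| / |conj. class of x⁴| = 20 / 2 = 10.
The 10 elements commuting with x⁴ are {e, x, x², x³, x⁴, x⁵, x⁶, x⁷, x⁸, x⁹}.

Answer: {e, x, x², x³, x⁴, x⁵, x⁶, x⁷, x⁸, x⁹}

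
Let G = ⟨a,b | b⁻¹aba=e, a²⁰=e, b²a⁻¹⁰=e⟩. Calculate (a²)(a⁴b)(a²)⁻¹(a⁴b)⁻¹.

[(a²), (a⁴b)] = (a²)·(a⁴b)·(a²)⁻¹·(a⁴b)⁻¹.
  (a²) · (a⁴b) = a⁶b
  (a⁶b) · (a¹⁸) = a⁸b
  (a⁸b) · (a⁴b⁻¹) = a⁴

Answer: a⁴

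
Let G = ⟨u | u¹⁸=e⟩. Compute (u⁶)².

Compute successive powers of (u⁶), reducing at each step:
  (u⁶)²: (u⁶) · u⁶ = u¹²

Answer: u¹²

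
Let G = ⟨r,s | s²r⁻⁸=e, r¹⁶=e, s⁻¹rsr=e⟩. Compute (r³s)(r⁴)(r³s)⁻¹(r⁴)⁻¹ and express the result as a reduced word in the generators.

[(r³s), (r⁴)] = (r³s)·(r⁴)·(r³s)⁻¹·(r⁴)⁻¹.
  (r³s) · (r⁴) = r⁷s⁻¹
  (r⁷s⁻¹) · (r³s⁻¹) = r¹²
  (r¹²) · (r¹²) = r⁸

Answer: r⁸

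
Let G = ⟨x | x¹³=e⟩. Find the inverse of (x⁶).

The order of (x⁶) is 13 (smallest k with (x⁶)ᵏ = e), so (x⁶)⁻¹ = (x⁶)¹² = x⁷.
Check: (x⁶) · (x⁷) → (x⁶) · x⁷ = e, giving e as required.

Answer: x⁷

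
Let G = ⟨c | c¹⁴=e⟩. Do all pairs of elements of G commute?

G has a single generator, so G is cyclic and hence abelian.

Answer: Yes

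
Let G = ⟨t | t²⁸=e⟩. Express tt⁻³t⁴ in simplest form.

Multiply left to right, reducing at each step:
  t · t⁻³ = t²⁶
  (t²⁶) · t⁴ = t²

Answer: t²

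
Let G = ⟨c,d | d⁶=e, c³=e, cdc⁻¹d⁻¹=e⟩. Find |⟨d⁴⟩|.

|⟨d⁴⟩| equals the order of d⁴. Compute successive powers until reaching e:
  (d⁴)¹ = d⁴, (d⁴)² = d², (d⁴)³ = e.
The smallest positive k with (d⁴)ᵏ = e is 3, so |⟨d⁴⟩| = 3.

Answer: 3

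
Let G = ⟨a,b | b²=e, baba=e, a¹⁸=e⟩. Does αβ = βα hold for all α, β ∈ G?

a·b = ab but b·a = a¹⁷b, so a·b ≠ b·a and G is not abelian.

Answer: No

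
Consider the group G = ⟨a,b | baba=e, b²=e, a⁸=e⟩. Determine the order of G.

Enumerate words in the generators, reducing via the relations: the distinct elements are
  {a, b, e, ab, a², a³, a⁴, a⁵, a⁶, a⁷, a²b, a³b, a⁴b, a⁵b, a⁶b, a⁷b}.
No further products give new elements, so |G| = 16.

Answer: 16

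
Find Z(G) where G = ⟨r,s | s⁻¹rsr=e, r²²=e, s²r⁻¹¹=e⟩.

An element z ∈ Z(G) iff z commutes with every generator.
For example r¹¹ is central: (r¹¹)·r = r¹² = r·(r¹¹); (r¹¹)·s = s⁻¹ = s·(r¹¹).
Whereas r ∉ Z(G) since r·s = rs ≠ r¹⁰s⁻¹ = s·r.
Checking each of the 44 elements this way gives Z(G) = {e, r¹¹}, of order 2.

Answer: {e, r¹¹}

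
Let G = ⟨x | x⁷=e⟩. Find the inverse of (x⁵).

The order of (x⁵) is 7 (smallest k with (x⁵)ᵏ = e), so (x⁵)⁻¹ = (x⁵)⁶ = x².
Check: (x⁵) · (x²) → (x⁵) · x² = e, giving e as required.

Answer: x²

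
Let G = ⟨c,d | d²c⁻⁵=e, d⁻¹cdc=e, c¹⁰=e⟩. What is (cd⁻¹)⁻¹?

The order of (cd⁻¹) is 4 (smallest k with (cd⁻¹)ᵏ = e), so (cd⁻¹)⁻¹ = (cd⁻¹)³ = cd.
Check: (cd⁻¹) · (cd) → (cd⁻¹) · c = d⁻¹;   (d⁻¹) · d = e, giving e as required.

Answer: cd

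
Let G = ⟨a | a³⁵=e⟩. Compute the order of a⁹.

Compute successive powers until reaching e:
  (a⁹)¹ = a⁹, (a⁹)² = a¹⁸, (a⁹)³ = a²⁷, (a⁹)⁴ = a, (a⁹)⁵ = a¹⁰, (a⁹)⁶ = a¹⁹, (a⁹)⁷ = a²⁸, (a⁹)⁸ = a², (a⁹)⁹ = a¹¹, (a⁹)¹⁰ = a²⁰, (a⁹)¹¹ = a²⁹, (a⁹)¹² = a³, (a⁹)¹³ = a¹², (a⁹)¹⁴ = a²¹, (a⁹)¹⁵ = a³⁰, (a⁹)¹⁶ = a⁴, (a⁹)¹⁷ = a¹³, (a⁹)¹⁸ = a²², (a⁹)¹⁹ = a³¹, (a⁹)²⁰ = a⁵, (a⁹)²¹ = a¹⁴, (a⁹)²² = a²³, (a⁹)²³ = a³², (a⁹)²⁴ = a⁶, (a⁹)²⁵ = a¹⁵, (a⁹)²⁶ = a²⁴, (a⁹)²⁷ = a³³, (a⁹)²⁸ = a⁷, (a⁹)²⁹ = a¹⁶, (a⁹)³⁰ = a²⁵, (a⁹)³¹ = a³⁴, (a⁹)³² = a⁸, (a⁹)³³ = a¹⁷, (a⁹)³⁴ = a²⁶, (a⁹)³⁵ = e.
The smallest positive k with (a⁹)ᵏ = e is 35.

Answer: 35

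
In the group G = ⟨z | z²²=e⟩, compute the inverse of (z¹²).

The order of (z¹²) is 11 (smallest k with (z¹²)ᵏ = e), so (z¹²)⁻¹ = (z¹²)¹⁰ = z¹⁰.
Check: (z¹²) · (z¹⁰) → (z¹²) · z¹⁰ = e, giving e as required.

Answer: z¹⁰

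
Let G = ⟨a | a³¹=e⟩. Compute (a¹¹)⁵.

Compute successive powers of (a¹¹), reducing at each step:
  (a¹¹)²: (a¹¹) · a¹¹ = a²²
  (a¹¹)³: (a²²) · a¹¹ = a²
  (a¹¹)⁴: (a²) · a¹¹ = a¹³
  (a¹¹)⁵: (a¹³) · a¹¹ = a²⁴

Answer: a²⁴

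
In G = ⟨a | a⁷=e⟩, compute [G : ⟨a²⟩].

First find ord(a²) by computing successive powers:
  (a²)¹ = a², (a²)² = a⁴, (a²)³ = a⁶, (a²)⁴ = a, (a²)⁵ = a³, (a²)⁶ = a⁵, (a²)⁷ = e.
So |⟨a²⟩| = ord(a²) = 7. With |G| = 7, by Lagrange [G : ⟨a²⟩] = 7/7 = 1.

Answer: 1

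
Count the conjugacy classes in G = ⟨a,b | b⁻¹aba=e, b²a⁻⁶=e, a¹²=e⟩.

The conjugacy classes (representative and size) are:
  [e] (size 1), [a¹¹] (size 2), [a²] (size 2), [a⁹] (size 2), [a⁴] (size 2), [a⁵] (size 2), [a⁶] (size 1), [a²b] (size 6), [ab] (size 6).
Class equation: 1 + 2 + 2 + 2 + 2 + 2 + 1 + 6 + 6 = 24 = |G|. So G has 9 conjugacy classes.

Answer: 9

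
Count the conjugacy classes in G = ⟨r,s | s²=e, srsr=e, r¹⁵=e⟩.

The conjugacy classes (representative and size) are:
  [e] (size 1), [r¹⁴] (size 2), [r²] (size 2), [r³] (size 2), [r⁴] (size 2), [r¹⁰] (size 2), [r⁹] (size 2), [r⁷] (size 2), [r¹³s] (size 15).
Class equation: 1 + 2 + 2 + 2 + 2 + 2 + 2 + 2 + 15 = 30 = |G|. So G has 9 conjugacy classes.

Answer: 9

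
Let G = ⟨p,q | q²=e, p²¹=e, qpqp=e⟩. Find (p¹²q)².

Compute successive powers of (p¹²q), reducing at each step:
  (p¹²q)²: (p¹²q) · p¹² = q;   q · q = e

Answer: e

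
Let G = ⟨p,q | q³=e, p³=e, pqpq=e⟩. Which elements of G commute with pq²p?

⟨pq²p⟩ ⊆ C_G(pq²p) since powers of pq²p commute with pq²p; so |C_G(pq²p)| ≥ |⟨pq²p⟩| = 2.
By orbit–stabilizer, |C_G(pq²p)| = |G| / |conj. class of pq²p| = 12 / 3 = 4.
The 4 elements commuting with pq²p are {e, pq, p²q², pq²p}.

Answer: {e, pq, p²q², pq²p}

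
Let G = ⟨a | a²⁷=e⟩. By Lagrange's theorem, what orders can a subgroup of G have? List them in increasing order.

|G| = 27 = 3³. By Lagrange's theorem the order of any subgroup divides 27; the divisors of 27 are 1, 3, 9, 27.

Answer: 1, 3, 9, 27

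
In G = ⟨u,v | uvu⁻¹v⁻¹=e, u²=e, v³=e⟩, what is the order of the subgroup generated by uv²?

|⟨uv²⟩| equals the order of uv². Compute successive powers until reaching e:
  (uv²)¹ = uv², (uv²)² = v, (uv²)³ = u, (uv²)⁴ = v², (uv²)⁵ = uv, (uv²)⁶ = e.
The smallest positive k with (uv²)ᵏ = e is 6, so |⟨uv²⟩| = 6.

Answer: 6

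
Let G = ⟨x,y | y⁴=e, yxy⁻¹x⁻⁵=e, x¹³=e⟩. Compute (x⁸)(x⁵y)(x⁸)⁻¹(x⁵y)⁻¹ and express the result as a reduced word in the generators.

[(x⁸), (x⁵y)] = (x⁸)·(x⁵y)·(x⁸)⁻¹·(x⁵y)⁻¹.
  (x⁸) · (x⁵y) = y
  y · (x⁵) = x¹²y
  (x¹²y) · (x¹²y³) = x⁷

Answer: x⁷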